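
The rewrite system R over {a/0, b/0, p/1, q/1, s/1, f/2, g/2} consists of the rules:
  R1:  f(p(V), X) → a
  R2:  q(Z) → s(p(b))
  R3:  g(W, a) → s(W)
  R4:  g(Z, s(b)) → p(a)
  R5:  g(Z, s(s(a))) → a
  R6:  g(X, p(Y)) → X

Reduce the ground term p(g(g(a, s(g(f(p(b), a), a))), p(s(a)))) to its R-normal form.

p(a)

1. p(g(g(a, s(g(f(p(b), a), a))), p(s(a))))  →  p(g(a, s(g(f(p(b), a), a))))   [R6 at 1]
2. p(g(a, s(g(f(p(b), a), a))))  →  p(g(a, s(s(f(p(b), a)))))   [R3 at 1.2.1]
3. p(g(a, s(s(f(p(b), a)))))  →  p(g(a, s(s(a))))   [R1 at 1.2.1.1]
4. p(g(a, s(s(a))))  →  p(a)   [R5 at 1]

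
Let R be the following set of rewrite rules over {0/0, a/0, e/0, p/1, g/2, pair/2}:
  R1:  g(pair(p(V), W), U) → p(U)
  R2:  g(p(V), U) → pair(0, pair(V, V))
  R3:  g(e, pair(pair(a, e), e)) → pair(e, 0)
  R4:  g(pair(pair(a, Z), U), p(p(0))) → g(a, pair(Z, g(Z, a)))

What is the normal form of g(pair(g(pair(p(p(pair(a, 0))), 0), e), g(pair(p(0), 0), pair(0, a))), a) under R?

p(a)

1. g(pair(g(pair(p(p(pair(a, 0))), 0), e), g(pair(p(0), 0), pair(0, a))), a)  →  g(pair(p(e), g(pair(p(0), 0), pair(0, a))), a)   [R1 at 1.1]
2. g(pair(p(e), g(pair(p(0), 0), pair(0, a))), a)  →  p(a)   [R1 at ε]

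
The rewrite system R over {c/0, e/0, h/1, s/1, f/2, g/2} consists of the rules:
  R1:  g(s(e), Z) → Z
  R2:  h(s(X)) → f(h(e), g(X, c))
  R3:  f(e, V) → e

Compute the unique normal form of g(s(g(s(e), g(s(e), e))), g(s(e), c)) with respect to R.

1. g(s(g(s(e), g(s(e), e))), g(s(e), c))  →  g(s(g(s(e), e)), g(s(e), c))   [R1 at 1.1]
2. g(s(g(s(e), e)), g(s(e), c))  →  g(s(e), g(s(e), c))   [R1 at 1.1]
3. g(s(e), g(s(e), c))  →  g(s(e), c)   [R1 at ε]
4. g(s(e), c)  →  c   [R1 at ε]

c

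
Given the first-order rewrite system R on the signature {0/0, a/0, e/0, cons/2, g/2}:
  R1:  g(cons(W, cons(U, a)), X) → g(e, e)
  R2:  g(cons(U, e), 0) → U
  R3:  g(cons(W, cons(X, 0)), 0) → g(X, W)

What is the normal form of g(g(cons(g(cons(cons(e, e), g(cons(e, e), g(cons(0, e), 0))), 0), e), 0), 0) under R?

1. g(g(cons(g(cons(cons(e, e), g(cons(e, e), g(cons(0, e), 0))), 0), e), 0), 0)  →  g(g(cons(cons(e, e), g(cons(e, e), g(cons(0, e), 0))), 0), 0)   [R2 at 1]
2. g(g(cons(cons(e, e), g(cons(e, e), g(cons(0, e), 0))), 0), 0)  →  g(g(cons(cons(e, e), g(cons(e, e), 0)), 0), 0)   [R2 at 1.1.2.2]
3. g(g(cons(cons(e, e), g(cons(e, e), 0)), 0), 0)  →  g(g(cons(cons(e, e), e), 0), 0)   [R2 at 1.1.2]
4. g(g(cons(cons(e, e), e), 0), 0)  →  g(cons(e, e), 0)   [R2 at 1]
5. g(cons(e, e), 0)  →  e   [R2 at ε]

e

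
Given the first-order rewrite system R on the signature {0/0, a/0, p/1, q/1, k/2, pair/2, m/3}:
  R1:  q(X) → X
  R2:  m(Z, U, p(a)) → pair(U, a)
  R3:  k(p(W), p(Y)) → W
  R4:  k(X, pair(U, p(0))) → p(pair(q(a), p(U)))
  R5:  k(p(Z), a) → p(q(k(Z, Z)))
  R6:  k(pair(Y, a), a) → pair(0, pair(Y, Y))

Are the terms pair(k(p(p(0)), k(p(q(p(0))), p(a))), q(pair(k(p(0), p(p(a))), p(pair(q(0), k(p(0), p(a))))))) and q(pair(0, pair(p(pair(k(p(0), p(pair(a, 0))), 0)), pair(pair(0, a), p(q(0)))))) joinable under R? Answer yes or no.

no — NF(t₁) = pair(p(0), pair(0, p(pair(0, 0)))), NF(t₂) = pair(0, pair(p(pair(0, 0)), pair(pair(0, a), p(0))))

Reduce t₁ = pair(k(p(p(0)), k(p(q(p(0))), p(a))), q(pair(k(p(0), p(p(a))), p(pair(q(0), k(p(0), p(a))))))):
1. pair(k(p(p(0)), k(p(q(p(0))), p(a))), q(pair(k(p(0), p(p(a))), p(pair(q(0), k(p(0), p(a)))))))  →  pair(k(p(p(0)), q(p(0))), q(pair(k(p(0), p(p(a))), p(pair(q(0), k(p(0), p(a)))))))   [R3 at 1.2]
2. pair(k(p(p(0)), q(p(0))), q(pair(k(p(0), p(p(a))), p(pair(q(0), k(p(0), p(a)))))))  →  pair(k(p(p(0)), p(0)), q(pair(k(p(0), p(p(a))), p(pair(q(0), k(p(0), p(a)))))))   [R1 at 1.2]
3. pair(k(p(p(0)), p(0)), q(pair(k(p(0), p(p(a))), p(pair(q(0), k(p(0), p(a)))))))  →  pair(p(0), q(pair(k(p(0), p(p(a))), p(pair(q(0), k(p(0), p(a)))))))   [R3 at 1]
4. pair(p(0), q(pair(k(p(0), p(p(a))), p(pair(q(0), k(p(0), p(a)))))))  →  pair(p(0), pair(k(p(0), p(p(a))), p(pair(q(0), k(p(0), p(a))))))   [R1 at 2]
5. pair(p(0), pair(k(p(0), p(p(a))), p(pair(q(0), k(p(0), p(a))))))  →  pair(p(0), pair(0, p(pair(q(0), k(p(0), p(a))))))   [R3 at 2.1]
6. pair(p(0), pair(0, p(pair(q(0), k(p(0), p(a))))))  →  pair(p(0), pair(0, p(pair(0, k(p(0), p(a))))))   [R1 at 2.2.1.1]
7. pair(p(0), pair(0, p(pair(0, k(p(0), p(a))))))  →  pair(p(0), pair(0, p(pair(0, 0))))   [R3 at 2.2.1.2]

Reduce t₂ = q(pair(0, pair(p(pair(k(p(0), p(pair(a, 0))), 0)), pair(pair(0, a), p(q(0)))))):
1. q(pair(0, pair(p(pair(k(p(0), p(pair(a, 0))), 0)), pair(pair(0, a), p(q(0))))))  →  pair(0, pair(p(pair(k(p(0), p(pair(a, 0))), 0)), pair(pair(0, a), p(q(0)))))   [R1 at ε]
2. pair(0, pair(p(pair(k(p(0), p(pair(a, 0))), 0)), pair(pair(0, a), p(q(0)))))  →  pair(0, pair(p(pair(0, 0)), pair(pair(0, a), p(q(0)))))   [R3 at 2.1.1.1]
3. pair(0, pair(p(pair(0, 0)), pair(pair(0, a), p(q(0)))))  →  pair(0, pair(p(pair(0, 0)), pair(pair(0, a), p(0))))   [R1 at 2.2.2.1]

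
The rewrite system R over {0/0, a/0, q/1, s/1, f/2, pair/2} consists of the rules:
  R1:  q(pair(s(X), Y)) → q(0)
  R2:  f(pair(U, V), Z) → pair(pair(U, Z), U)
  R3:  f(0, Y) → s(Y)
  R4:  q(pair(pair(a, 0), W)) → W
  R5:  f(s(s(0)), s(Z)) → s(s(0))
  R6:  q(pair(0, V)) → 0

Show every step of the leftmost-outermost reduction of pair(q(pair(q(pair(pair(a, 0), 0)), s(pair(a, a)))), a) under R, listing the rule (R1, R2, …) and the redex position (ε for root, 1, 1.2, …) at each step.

pair(0, a)

1. pair(q(pair(q(pair(pair(a, 0), 0)), s(pair(a, a)))), a)  →  pair(q(pair(0, s(pair(a, a)))), a)   [R4 at 1.1.1]
2. pair(q(pair(0, s(pair(a, a)))), a)  →  pair(0, a)   [R6 at 1]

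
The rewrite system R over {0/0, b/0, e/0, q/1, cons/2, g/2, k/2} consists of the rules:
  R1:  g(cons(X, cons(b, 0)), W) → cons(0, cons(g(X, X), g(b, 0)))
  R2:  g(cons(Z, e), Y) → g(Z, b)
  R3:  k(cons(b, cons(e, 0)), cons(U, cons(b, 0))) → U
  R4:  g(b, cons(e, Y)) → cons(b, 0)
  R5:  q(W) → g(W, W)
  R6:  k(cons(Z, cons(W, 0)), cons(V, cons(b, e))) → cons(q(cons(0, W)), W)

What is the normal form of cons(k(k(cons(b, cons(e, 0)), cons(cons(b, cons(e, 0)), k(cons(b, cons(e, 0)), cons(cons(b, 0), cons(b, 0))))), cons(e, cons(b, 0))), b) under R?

cons(e, b)

1. cons(k(k(cons(b, cons(e, 0)), cons(cons(b, cons(e, 0)), k(cons(b, cons(e, 0)), cons(cons(b, 0), cons(b, 0))))), cons(e, cons(b, 0))), b)  →  cons(k(k(cons(b, cons(e, 0)), cons(cons(b, cons(e, 0)), cons(b, 0))), cons(e, cons(b, 0))), b)   [R3 at 1.1.2.2]
2. cons(k(k(cons(b, cons(e, 0)), cons(cons(b, cons(e, 0)), cons(b, 0))), cons(e, cons(b, 0))), b)  →  cons(k(cons(b, cons(e, 0)), cons(e, cons(b, 0))), b)   [R3 at 1.1]
3. cons(k(cons(b, cons(e, 0)), cons(e, cons(b, 0))), b)  →  cons(e, b)   [R3 at 1]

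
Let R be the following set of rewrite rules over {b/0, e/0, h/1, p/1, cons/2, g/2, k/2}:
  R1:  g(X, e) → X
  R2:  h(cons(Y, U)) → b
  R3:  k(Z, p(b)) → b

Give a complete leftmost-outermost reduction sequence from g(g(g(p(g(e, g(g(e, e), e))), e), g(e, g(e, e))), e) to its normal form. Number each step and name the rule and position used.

1. g(g(g(p(g(e, g(g(e, e), e))), e), g(e, g(e, e))), e)  →  g(g(p(g(e, g(g(e, e), e))), e), g(e, g(e, e)))   [R1 at ε]
2. g(g(p(g(e, g(g(e, e), e))), e), g(e, g(e, e)))  →  g(p(g(e, g(g(e, e), e))), g(e, g(e, e)))   [R1 at 1]
3. g(p(g(e, g(g(e, e), e))), g(e, g(e, e)))  →  g(p(g(e, g(e, e))), g(e, g(e, e)))   [R1 at 1.1.2]
4. g(p(g(e, g(e, e))), g(e, g(e, e)))  →  g(p(g(e, e)), g(e, g(e, e)))   [R1 at 1.1.2]
5. g(p(g(e, e)), g(e, g(e, e)))  →  g(p(e), g(e, g(e, e)))   [R1 at 1.1]
6. g(p(e), g(e, g(e, e)))  →  g(p(e), g(e, e))   [R1 at 2.2]
7. g(p(e), g(e, e))  →  g(p(e), e)   [R1 at 2]
8. g(p(e), e)  →  p(e)   [R1 at ε]

p(e)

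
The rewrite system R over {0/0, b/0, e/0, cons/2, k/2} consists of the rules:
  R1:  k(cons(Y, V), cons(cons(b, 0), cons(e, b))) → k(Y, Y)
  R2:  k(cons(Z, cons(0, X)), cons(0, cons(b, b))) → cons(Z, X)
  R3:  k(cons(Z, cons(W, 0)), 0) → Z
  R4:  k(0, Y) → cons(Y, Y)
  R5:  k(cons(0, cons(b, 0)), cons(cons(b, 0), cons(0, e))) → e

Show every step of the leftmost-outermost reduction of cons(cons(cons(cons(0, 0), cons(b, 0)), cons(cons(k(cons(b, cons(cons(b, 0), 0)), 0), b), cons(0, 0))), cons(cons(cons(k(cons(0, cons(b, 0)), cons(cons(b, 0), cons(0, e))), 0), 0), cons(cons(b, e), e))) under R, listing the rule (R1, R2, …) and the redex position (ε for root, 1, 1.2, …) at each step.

cons(cons(cons(cons(0, 0), cons(b, 0)), cons(cons(b, b), cons(0, 0))), cons(cons(cons(e, 0), 0), cons(cons(b, e), e)))

1. cons(cons(cons(cons(0, 0), cons(b, 0)), cons(cons(k(cons(b, cons(cons(b, 0), 0)), 0), b), cons(0, 0))), cons(cons(cons(k(cons(0, cons(b, 0)), cons(cons(b, 0), cons(0, e))), 0), 0), cons(cons(b, e), e)))  →  cons(cons(cons(cons(0, 0), cons(b, 0)), cons(cons(b, b), cons(0, 0))), cons(cons(cons(k(cons(0, cons(b, 0)), cons(cons(b, 0), cons(0, e))), 0), 0), cons(cons(b, e), e)))   [R3 at 1.2.1.1]
2. cons(cons(cons(cons(0, 0), cons(b, 0)), cons(cons(b, b), cons(0, 0))), cons(cons(cons(k(cons(0, cons(b, 0)), cons(cons(b, 0), cons(0, e))), 0), 0), cons(cons(b, e), e)))  →  cons(cons(cons(cons(0, 0), cons(b, 0)), cons(cons(b, b), cons(0, 0))), cons(cons(cons(e, 0), 0), cons(cons(b, e), e)))   [R5 at 2.1.1.1]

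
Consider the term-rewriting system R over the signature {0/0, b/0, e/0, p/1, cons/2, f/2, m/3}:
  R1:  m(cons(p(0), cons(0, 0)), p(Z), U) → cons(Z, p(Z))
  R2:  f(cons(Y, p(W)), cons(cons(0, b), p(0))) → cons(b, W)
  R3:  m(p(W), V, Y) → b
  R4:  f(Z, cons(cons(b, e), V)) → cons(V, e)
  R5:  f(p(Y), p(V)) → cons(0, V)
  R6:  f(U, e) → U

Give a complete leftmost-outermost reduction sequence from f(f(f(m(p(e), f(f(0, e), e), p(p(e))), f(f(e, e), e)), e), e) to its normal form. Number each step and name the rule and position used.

1. f(f(f(m(p(e), f(f(0, e), e), p(p(e))), f(f(e, e), e)), e), e)  →  f(f(m(p(e), f(f(0, e), e), p(p(e))), f(f(e, e), e)), e)   [R6 at ε]
2. f(f(m(p(e), f(f(0, e), e), p(p(e))), f(f(e, e), e)), e)  →  f(m(p(e), f(f(0, e), e), p(p(e))), f(f(e, e), e))   [R6 at ε]
3. f(m(p(e), f(f(0, e), e), p(p(e))), f(f(e, e), e))  →  f(b, f(f(e, e), e))   [R3 at 1]
4. f(b, f(f(e, e), e))  →  f(b, f(e, e))   [R6 at 2]
5. f(b, f(e, e))  →  f(b, e)   [R6 at 2]
6. f(b, e)  →  b   [R6 at ε]

b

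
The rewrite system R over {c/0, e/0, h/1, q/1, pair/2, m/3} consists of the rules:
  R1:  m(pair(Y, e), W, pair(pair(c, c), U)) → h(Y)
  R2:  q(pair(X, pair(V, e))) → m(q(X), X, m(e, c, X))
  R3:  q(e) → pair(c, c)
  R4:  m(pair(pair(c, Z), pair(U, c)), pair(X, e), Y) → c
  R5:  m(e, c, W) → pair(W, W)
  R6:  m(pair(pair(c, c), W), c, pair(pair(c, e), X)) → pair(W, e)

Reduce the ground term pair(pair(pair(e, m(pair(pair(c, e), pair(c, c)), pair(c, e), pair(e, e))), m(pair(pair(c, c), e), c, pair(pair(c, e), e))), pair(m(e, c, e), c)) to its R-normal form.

1. pair(pair(pair(e, m(pair(pair(c, e), pair(c, c)), pair(c, e), pair(e, e))), m(pair(pair(c, c), e), c, pair(pair(c, e), e))), pair(m(e, c, e), c))  →  pair(pair(pair(e, c), m(pair(pair(c, c), e), c, pair(pair(c, e), e))), pair(m(e, c, e), c))   [R4 at 1.1.2]
2. pair(pair(pair(e, c), m(pair(pair(c, c), e), c, pair(pair(c, e), e))), pair(m(e, c, e), c))  →  pair(pair(pair(e, c), pair(e, e)), pair(m(e, c, e), c))   [R6 at 1.2]
3. pair(pair(pair(e, c), pair(e, e)), pair(m(e, c, e), c))  →  pair(pair(pair(e, c), pair(e, e)), pair(pair(e, e), c))   [R5 at 2.1]

pair(pair(pair(e, c), pair(e, e)), pair(pair(e, e), c))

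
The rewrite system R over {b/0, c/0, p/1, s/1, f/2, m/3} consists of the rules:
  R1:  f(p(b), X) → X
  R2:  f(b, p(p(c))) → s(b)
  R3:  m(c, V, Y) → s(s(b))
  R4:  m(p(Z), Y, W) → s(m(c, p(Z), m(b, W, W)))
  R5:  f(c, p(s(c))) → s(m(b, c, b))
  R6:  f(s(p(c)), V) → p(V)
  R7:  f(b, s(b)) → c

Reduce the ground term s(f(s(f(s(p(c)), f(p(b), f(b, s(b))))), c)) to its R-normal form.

1. s(f(s(f(s(p(c)), f(p(b), f(b, s(b))))), c))  →  s(f(s(p(f(p(b), f(b, s(b))))), c))   [R6 at 1.1.1]
2. s(f(s(p(f(p(b), f(b, s(b))))), c))  →  s(f(s(p(f(b, s(b)))), c))   [R1 at 1.1.1.1]
3. s(f(s(p(f(b, s(b)))), c))  →  s(f(s(p(c)), c))   [R7 at 1.1.1.1]
4. s(f(s(p(c)), c))  →  s(p(c))   [R6 at 1]

s(p(c))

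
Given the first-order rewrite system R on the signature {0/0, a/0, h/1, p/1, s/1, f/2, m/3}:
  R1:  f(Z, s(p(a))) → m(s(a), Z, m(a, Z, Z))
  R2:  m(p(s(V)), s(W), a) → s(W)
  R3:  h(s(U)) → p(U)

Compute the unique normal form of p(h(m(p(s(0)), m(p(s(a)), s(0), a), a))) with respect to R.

p(p(0))

1. p(h(m(p(s(0)), m(p(s(a)), s(0), a), a)))  →  p(h(m(p(s(0)), s(0), a)))   [R2 at 1.1.2]
2. p(h(m(p(s(0)), s(0), a)))  →  p(h(s(0)))   [R2 at 1.1]
3. p(h(s(0)))  →  p(p(0))   [R3 at 1]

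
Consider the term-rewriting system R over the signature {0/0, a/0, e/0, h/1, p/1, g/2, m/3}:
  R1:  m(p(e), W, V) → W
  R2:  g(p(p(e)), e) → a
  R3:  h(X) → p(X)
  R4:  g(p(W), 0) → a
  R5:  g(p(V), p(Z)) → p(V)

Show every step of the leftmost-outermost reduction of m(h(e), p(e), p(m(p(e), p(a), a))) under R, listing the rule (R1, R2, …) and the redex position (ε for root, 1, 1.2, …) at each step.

p(e)

1. m(h(e), p(e), p(m(p(e), p(a), a)))  →  m(p(e), p(e), p(m(p(e), p(a), a)))   [R3 at 1]
2. m(p(e), p(e), p(m(p(e), p(a), a)))  →  p(e)   [R1 at ε]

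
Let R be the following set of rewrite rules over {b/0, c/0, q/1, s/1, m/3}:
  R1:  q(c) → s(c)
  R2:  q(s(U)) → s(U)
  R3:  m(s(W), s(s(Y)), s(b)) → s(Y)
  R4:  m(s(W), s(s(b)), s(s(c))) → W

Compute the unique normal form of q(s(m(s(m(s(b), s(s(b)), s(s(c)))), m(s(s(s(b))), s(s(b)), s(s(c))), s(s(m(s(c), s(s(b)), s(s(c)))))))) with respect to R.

1. q(s(m(s(m(s(b), s(s(b)), s(s(c)))), m(s(s(s(b))), s(s(b)), s(s(c))), s(s(m(s(c), s(s(b)), s(s(c))))))))  →  s(m(s(m(s(b), s(s(b)), s(s(c)))), m(s(s(s(b))), s(s(b)), s(s(c))), s(s(m(s(c), s(s(b)), s(s(c)))))))   [R2 at ε]
2. s(m(s(m(s(b), s(s(b)), s(s(c)))), m(s(s(s(b))), s(s(b)), s(s(c))), s(s(m(s(c), s(s(b)), s(s(c)))))))  →  s(m(s(b), m(s(s(s(b))), s(s(b)), s(s(c))), s(s(m(s(c), s(s(b)), s(s(c)))))))   [R4 at 1.1.1]
3. s(m(s(b), m(s(s(s(b))), s(s(b)), s(s(c))), s(s(m(s(c), s(s(b)), s(s(c)))))))  →  s(m(s(b), s(s(b)), s(s(m(s(c), s(s(b)), s(s(c)))))))   [R4 at 1.2]
4. s(m(s(b), s(s(b)), s(s(m(s(c), s(s(b)), s(s(c)))))))  →  s(m(s(b), s(s(b)), s(s(c))))   [R4 at 1.3.1.1]
5. s(m(s(b), s(s(b)), s(s(c))))  →  s(b)   [R4 at 1]

s(b)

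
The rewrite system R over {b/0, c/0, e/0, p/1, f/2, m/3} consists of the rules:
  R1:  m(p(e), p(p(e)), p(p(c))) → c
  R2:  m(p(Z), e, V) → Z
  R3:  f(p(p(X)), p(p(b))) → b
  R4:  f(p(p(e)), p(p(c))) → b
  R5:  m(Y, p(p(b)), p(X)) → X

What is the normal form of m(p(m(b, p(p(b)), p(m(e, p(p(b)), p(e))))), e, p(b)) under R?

1. m(p(m(b, p(p(b)), p(m(e, p(p(b)), p(e))))), e, p(b))  →  m(b, p(p(b)), p(m(e, p(p(b)), p(e))))   [R2 at ε]
2. m(b, p(p(b)), p(m(e, p(p(b)), p(e))))  →  m(e, p(p(b)), p(e))   [R5 at ε]
3. m(e, p(p(b)), p(e))  →  e   [R5 at ε]

e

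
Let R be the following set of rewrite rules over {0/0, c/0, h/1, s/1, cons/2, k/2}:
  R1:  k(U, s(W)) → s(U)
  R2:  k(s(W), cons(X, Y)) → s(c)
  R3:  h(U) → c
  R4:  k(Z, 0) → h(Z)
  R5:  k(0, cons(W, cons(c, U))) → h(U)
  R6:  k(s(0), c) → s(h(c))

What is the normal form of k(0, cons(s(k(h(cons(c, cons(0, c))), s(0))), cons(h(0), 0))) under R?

c

1. k(0, cons(s(k(h(cons(c, cons(0, c))), s(0))), cons(h(0), 0)))  →  k(0, cons(s(s(h(cons(c, cons(0, c))))), cons(h(0), 0)))   [R1 at 2.1.1]
2. k(0, cons(s(s(h(cons(c, cons(0, c))))), cons(h(0), 0)))  →  k(0, cons(s(s(c)), cons(h(0), 0)))   [R3 at 2.1.1.1]
3. k(0, cons(s(s(c)), cons(h(0), 0)))  →  k(0, cons(s(s(c)), cons(c, 0)))   [R3 at 2.2.1]
4. k(0, cons(s(s(c)), cons(c, 0)))  →  h(0)   [R5 at ε]
5. h(0)  →  c   [R3 at ε]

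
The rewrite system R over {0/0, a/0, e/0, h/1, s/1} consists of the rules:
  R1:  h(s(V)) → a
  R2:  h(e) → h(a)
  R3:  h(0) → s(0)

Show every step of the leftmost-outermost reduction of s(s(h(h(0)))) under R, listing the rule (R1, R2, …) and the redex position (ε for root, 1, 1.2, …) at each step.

s(s(a))

1. s(s(h(h(0))))  →  s(s(h(s(0))))   [R3 at 1.1.1]
2. s(s(h(s(0))))  →  s(s(a))   [R1 at 1.1]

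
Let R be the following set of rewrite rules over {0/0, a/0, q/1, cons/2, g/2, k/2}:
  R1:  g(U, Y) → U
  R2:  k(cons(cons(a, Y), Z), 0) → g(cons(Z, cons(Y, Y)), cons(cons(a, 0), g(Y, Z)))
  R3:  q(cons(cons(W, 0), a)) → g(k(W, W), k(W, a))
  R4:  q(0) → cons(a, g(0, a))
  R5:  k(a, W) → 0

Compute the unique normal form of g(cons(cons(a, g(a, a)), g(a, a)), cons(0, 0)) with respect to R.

cons(cons(a, a), a)

1. g(cons(cons(a, g(a, a)), g(a, a)), cons(0, 0))  →  cons(cons(a, g(a, a)), g(a, a))   [R1 at ε]
2. cons(cons(a, g(a, a)), g(a, a))  →  cons(cons(a, a), g(a, a))   [R1 at 1.2]
3. cons(cons(a, a), g(a, a))  →  cons(cons(a, a), a)   [R1 at 2]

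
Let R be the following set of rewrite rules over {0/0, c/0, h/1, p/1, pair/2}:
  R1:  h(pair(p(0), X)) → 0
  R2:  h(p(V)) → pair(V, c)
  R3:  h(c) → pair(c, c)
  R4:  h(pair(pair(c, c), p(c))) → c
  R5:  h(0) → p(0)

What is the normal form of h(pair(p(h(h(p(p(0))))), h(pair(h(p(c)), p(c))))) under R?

1. h(pair(p(h(h(p(p(0))))), h(pair(h(p(c)), p(c)))))  →  h(pair(p(h(pair(p(0), c))), h(pair(h(p(c)), p(c)))))   [R2 at 1.1.1.1]
2. h(pair(p(h(pair(p(0), c))), h(pair(h(p(c)), p(c)))))  →  h(pair(p(0), h(pair(h(p(c)), p(c)))))   [R1 at 1.1.1]
3. h(pair(p(0), h(pair(h(p(c)), p(c)))))  →  0   [R1 at ε]

0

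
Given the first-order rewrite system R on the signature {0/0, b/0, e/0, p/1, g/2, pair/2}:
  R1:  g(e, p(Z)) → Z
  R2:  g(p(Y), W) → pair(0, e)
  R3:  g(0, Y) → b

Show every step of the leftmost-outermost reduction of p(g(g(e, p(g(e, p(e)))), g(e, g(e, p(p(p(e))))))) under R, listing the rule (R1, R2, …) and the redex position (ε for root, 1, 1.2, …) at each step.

p(e)

1. p(g(g(e, p(g(e, p(e)))), g(e, g(e, p(p(p(e)))))))  →  p(g(g(e, p(e)), g(e, g(e, p(p(p(e)))))))   [R1 at 1.1]
2. p(g(g(e, p(e)), g(e, g(e, p(p(p(e)))))))  →  p(g(e, g(e, g(e, p(p(p(e)))))))   [R1 at 1.1]
3. p(g(e, g(e, g(e, p(p(p(e)))))))  →  p(g(e, g(e, p(p(e)))))   [R1 at 1.2.2]
4. p(g(e, g(e, p(p(e)))))  →  p(g(e, p(e)))   [R1 at 1.2]
5. p(g(e, p(e)))  →  p(e)   [R1 at 1]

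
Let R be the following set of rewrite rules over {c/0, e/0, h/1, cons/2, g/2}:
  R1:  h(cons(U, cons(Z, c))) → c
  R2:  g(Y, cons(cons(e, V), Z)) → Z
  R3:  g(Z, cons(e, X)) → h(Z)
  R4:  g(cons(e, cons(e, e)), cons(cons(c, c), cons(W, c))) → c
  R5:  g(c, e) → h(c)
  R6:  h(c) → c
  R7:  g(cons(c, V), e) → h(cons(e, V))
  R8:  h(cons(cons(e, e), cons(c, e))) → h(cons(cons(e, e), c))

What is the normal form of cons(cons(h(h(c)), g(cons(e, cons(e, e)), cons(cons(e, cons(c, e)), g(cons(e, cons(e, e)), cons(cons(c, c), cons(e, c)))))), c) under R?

cons(cons(c, c), c)

1. cons(cons(h(h(c)), g(cons(e, cons(e, e)), cons(cons(e, cons(c, e)), g(cons(e, cons(e, e)), cons(cons(c, c), cons(e, c)))))), c)  →  cons(cons(h(c), g(cons(e, cons(e, e)), cons(cons(e, cons(c, e)), g(cons(e, cons(e, e)), cons(cons(c, c), cons(e, c)))))), c)   [R6 at 1.1.1]
2. cons(cons(h(c), g(cons(e, cons(e, e)), cons(cons(e, cons(c, e)), g(cons(e, cons(e, e)), cons(cons(c, c), cons(e, c)))))), c)  →  cons(cons(c, g(cons(e, cons(e, e)), cons(cons(e, cons(c, e)), g(cons(e, cons(e, e)), cons(cons(c, c), cons(e, c)))))), c)   [R6 at 1.1]
3. cons(cons(c, g(cons(e, cons(e, e)), cons(cons(e, cons(c, e)), g(cons(e, cons(e, e)), cons(cons(c, c), cons(e, c)))))), c)  →  cons(cons(c, g(cons(e, cons(e, e)), cons(cons(c, c), cons(e, c)))), c)   [R2 at 1.2]
4. cons(cons(c, g(cons(e, cons(e, e)), cons(cons(c, c), cons(e, c)))), c)  →  cons(cons(c, c), c)   [R4 at 1.2]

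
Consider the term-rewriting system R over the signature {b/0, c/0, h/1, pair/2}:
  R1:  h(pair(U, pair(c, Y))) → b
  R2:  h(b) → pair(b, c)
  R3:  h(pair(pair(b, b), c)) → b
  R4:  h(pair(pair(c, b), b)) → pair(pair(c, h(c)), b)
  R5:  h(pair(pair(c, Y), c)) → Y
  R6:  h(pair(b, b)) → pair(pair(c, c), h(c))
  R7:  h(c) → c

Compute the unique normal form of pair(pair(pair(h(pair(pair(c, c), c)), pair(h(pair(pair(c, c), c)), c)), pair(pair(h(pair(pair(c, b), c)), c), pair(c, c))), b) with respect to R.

1. pair(pair(pair(h(pair(pair(c, c), c)), pair(h(pair(pair(c, c), c)), c)), pair(pair(h(pair(pair(c, b), c)), c), pair(c, c))), b)  →  pair(pair(pair(c, pair(h(pair(pair(c, c), c)), c)), pair(pair(h(pair(pair(c, b), c)), c), pair(c, c))), b)   [R5 at 1.1.1]
2. pair(pair(pair(c, pair(h(pair(pair(c, c), c)), c)), pair(pair(h(pair(pair(c, b), c)), c), pair(c, c))), b)  →  pair(pair(pair(c, pair(c, c)), pair(pair(h(pair(pair(c, b), c)), c), pair(c, c))), b)   [R5 at 1.1.2.1]
3. pair(pair(pair(c, pair(c, c)), pair(pair(h(pair(pair(c, b), c)), c), pair(c, c))), b)  →  pair(pair(pair(c, pair(c, c)), pair(pair(b, c), pair(c, c))), b)   [R5 at 1.2.1.1]

pair(pair(pair(c, pair(c, c)), pair(pair(b, c), pair(c, c))), b)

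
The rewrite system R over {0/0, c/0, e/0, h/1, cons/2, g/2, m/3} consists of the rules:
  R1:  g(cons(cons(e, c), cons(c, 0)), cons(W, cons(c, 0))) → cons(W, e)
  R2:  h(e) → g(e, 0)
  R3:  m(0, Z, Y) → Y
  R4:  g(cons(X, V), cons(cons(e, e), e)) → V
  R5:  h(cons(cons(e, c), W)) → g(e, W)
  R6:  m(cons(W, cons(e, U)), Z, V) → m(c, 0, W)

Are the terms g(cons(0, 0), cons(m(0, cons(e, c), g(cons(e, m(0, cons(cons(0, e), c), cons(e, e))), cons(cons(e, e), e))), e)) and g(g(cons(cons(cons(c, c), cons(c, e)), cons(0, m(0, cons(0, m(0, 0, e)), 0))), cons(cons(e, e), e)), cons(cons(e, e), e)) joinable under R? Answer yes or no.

Reduce t₁ = g(cons(0, 0), cons(m(0, cons(e, c), g(cons(e, m(0, cons(cons(0, e), c), cons(e, e))), cons(cons(e, e), e))), e)):
1. g(cons(0, 0), cons(m(0, cons(e, c), g(cons(e, m(0, cons(cons(0, e), c), cons(e, e))), cons(cons(e, e), e))), e))  →  g(cons(0, 0), cons(g(cons(e, m(0, cons(cons(0, e), c), cons(e, e))), cons(cons(e, e), e)), e))   [R3 at 2.1]
2. g(cons(0, 0), cons(g(cons(e, m(0, cons(cons(0, e), c), cons(e, e))), cons(cons(e, e), e)), e))  →  g(cons(0, 0), cons(m(0, cons(cons(0, e), c), cons(e, e)), e))   [R4 at 2.1]
3. g(cons(0, 0), cons(m(0, cons(cons(0, e), c), cons(e, e)), e))  →  g(cons(0, 0), cons(cons(e, e), e))   [R3 at 2.1]
4. g(cons(0, 0), cons(cons(e, e), e))  →  0   [R4 at ε]

Reduce t₂ = g(g(cons(cons(cons(c, c), cons(c, e)), cons(0, m(0, cons(0, m(0, 0, e)), 0))), cons(cons(e, e), e)), cons(cons(e, e), e)):
1. g(g(cons(cons(cons(c, c), cons(c, e)), cons(0, m(0, cons(0, m(0, 0, e)), 0))), cons(cons(e, e), e)), cons(cons(e, e), e))  →  g(cons(0, m(0, cons(0, m(0, 0, e)), 0)), cons(cons(e, e), e))   [R4 at 1]
2. g(cons(0, m(0, cons(0, m(0, 0, e)), 0)), cons(cons(e, e), e))  →  m(0, cons(0, m(0, 0, e)), 0)   [R4 at ε]
3. m(0, cons(0, m(0, 0, e)), 0)  →  0   [R3 at ε]

yes — NF(t₁) = 0, NF(t₂) = 0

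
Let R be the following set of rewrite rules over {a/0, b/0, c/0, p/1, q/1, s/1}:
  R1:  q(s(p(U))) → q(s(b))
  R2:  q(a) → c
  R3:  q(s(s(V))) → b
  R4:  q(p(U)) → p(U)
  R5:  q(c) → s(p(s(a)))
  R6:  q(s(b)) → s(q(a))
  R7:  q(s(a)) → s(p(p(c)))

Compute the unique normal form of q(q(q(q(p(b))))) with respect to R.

p(b)

1. q(q(q(q(p(b)))))  →  q(q(q(p(b))))   [R4 at 1.1.1]
2. q(q(q(p(b))))  →  q(q(p(b)))   [R4 at 1.1]
3. q(q(p(b)))  →  q(p(b))   [R4 at 1]
4. q(p(b))  →  p(b)   [R4 at ε]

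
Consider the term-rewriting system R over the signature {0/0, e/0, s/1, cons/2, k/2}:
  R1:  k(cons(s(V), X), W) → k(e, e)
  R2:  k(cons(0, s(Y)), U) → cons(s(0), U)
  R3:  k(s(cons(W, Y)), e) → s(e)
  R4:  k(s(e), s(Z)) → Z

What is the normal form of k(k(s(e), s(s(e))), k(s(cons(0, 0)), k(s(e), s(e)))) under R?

1. k(k(s(e), s(s(e))), k(s(cons(0, 0)), k(s(e), s(e))))  →  k(s(e), k(s(cons(0, 0)), k(s(e), s(e))))   [R4 at 1]
2. k(s(e), k(s(cons(0, 0)), k(s(e), s(e))))  →  k(s(e), k(s(cons(0, 0)), e))   [R4 at 2.2]
3. k(s(e), k(s(cons(0, 0)), e))  →  k(s(e), s(e))   [R3 at 2]
4. k(s(e), s(e))  →  e   [R4 at ε]

e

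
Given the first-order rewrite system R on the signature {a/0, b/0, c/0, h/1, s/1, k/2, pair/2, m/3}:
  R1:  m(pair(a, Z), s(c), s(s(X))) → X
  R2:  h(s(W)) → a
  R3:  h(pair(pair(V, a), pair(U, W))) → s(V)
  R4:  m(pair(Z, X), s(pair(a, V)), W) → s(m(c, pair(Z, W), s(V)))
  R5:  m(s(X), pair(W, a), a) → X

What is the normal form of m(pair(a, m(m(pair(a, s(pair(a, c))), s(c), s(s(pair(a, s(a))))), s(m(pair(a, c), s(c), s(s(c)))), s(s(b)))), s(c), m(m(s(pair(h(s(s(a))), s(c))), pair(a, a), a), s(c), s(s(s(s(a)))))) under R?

a

1. m(pair(a, m(m(pair(a, s(pair(a, c))), s(c), s(s(pair(a, s(a))))), s(m(pair(a, c), s(c), s(s(c)))), s(s(b)))), s(c), m(m(s(pair(h(s(s(a))), s(c))), pair(a, a), a), s(c), s(s(s(s(a))))))  →  m(pair(a, m(pair(a, s(a)), s(m(pair(a, c), s(c), s(s(c)))), s(s(b)))), s(c), m(m(s(pair(h(s(s(a))), s(c))), pair(a, a), a), s(c), s(s(s(s(a))))))   [R1 at 1.2.1]
2. m(pair(a, m(pair(a, s(a)), s(m(pair(a, c), s(c), s(s(c)))), s(s(b)))), s(c), m(m(s(pair(h(s(s(a))), s(c))), pair(a, a), a), s(c), s(s(s(s(a))))))  →  m(pair(a, m(pair(a, s(a)), s(c), s(s(b)))), s(c), m(m(s(pair(h(s(s(a))), s(c))), pair(a, a), a), s(c), s(s(s(s(a))))))   [R1 at 1.2.2.1]
3. m(pair(a, m(pair(a, s(a)), s(c), s(s(b)))), s(c), m(m(s(pair(h(s(s(a))), s(c))), pair(a, a), a), s(c), s(s(s(s(a))))))  →  m(pair(a, b), s(c), m(m(s(pair(h(s(s(a))), s(c))), pair(a, a), a), s(c), s(s(s(s(a))))))   [R1 at 1.2]
4. m(pair(a, b), s(c), m(m(s(pair(h(s(s(a))), s(c))), pair(a, a), a), s(c), s(s(s(s(a))))))  →  m(pair(a, b), s(c), m(pair(h(s(s(a))), s(c)), s(c), s(s(s(s(a))))))   [R5 at 3.1]
5. m(pair(a, b), s(c), m(pair(h(s(s(a))), s(c)), s(c), s(s(s(s(a))))))  →  m(pair(a, b), s(c), m(pair(a, s(c)), s(c), s(s(s(s(a))))))   [R2 at 3.1.1]
6. m(pair(a, b), s(c), m(pair(a, s(c)), s(c), s(s(s(s(a))))))  →  m(pair(a, b), s(c), s(s(a)))   [R1 at 3]
7. m(pair(a, b), s(c), s(s(a)))  →  a   [R1 at ε]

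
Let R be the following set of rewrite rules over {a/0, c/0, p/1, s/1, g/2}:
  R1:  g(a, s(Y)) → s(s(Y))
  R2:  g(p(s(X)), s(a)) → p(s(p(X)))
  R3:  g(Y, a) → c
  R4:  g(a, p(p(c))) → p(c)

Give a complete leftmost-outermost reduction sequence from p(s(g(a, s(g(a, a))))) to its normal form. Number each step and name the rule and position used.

p(s(s(s(c))))

1. p(s(g(a, s(g(a, a)))))  →  p(s(s(s(g(a, a)))))   [R1 at 1.1]
2. p(s(s(s(g(a, a)))))  →  p(s(s(s(c))))   [R3 at 1.1.1.1]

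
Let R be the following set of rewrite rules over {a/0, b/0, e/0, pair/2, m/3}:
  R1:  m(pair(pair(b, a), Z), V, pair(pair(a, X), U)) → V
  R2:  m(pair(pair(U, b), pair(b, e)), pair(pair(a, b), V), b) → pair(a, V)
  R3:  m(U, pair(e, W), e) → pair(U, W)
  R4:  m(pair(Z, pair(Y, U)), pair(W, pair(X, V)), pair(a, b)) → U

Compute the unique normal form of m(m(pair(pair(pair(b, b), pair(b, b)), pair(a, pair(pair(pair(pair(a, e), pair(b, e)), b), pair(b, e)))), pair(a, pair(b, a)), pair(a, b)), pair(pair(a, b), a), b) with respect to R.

pair(a, a)

1. m(m(pair(pair(pair(b, b), pair(b, b)), pair(a, pair(pair(pair(pair(a, e), pair(b, e)), b), pair(b, e)))), pair(a, pair(b, a)), pair(a, b)), pair(pair(a, b), a), b)  →  m(pair(pair(pair(pair(a, e), pair(b, e)), b), pair(b, e)), pair(pair(a, b), a), b)   [R4 at 1]
2. m(pair(pair(pair(pair(a, e), pair(b, e)), b), pair(b, e)), pair(pair(a, b), a), b)  →  pair(a, a)   [R2 at ε]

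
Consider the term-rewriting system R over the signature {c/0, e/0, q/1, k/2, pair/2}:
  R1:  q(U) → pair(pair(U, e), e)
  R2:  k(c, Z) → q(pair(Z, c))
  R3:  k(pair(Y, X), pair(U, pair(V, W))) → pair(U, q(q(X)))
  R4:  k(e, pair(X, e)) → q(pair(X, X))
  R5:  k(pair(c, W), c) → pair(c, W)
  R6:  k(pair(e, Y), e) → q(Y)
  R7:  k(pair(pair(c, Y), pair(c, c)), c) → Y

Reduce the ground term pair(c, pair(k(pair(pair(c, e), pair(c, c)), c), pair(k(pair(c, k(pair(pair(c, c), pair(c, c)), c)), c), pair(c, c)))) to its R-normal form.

1. pair(c, pair(k(pair(pair(c, e), pair(c, c)), c), pair(k(pair(c, k(pair(pair(c, c), pair(c, c)), c)), c), pair(c, c))))  →  pair(c, pair(e, pair(k(pair(c, k(pair(pair(c, c), pair(c, c)), c)), c), pair(c, c))))   [R7 at 2.1]
2. pair(c, pair(e, pair(k(pair(c, k(pair(pair(c, c), pair(c, c)), c)), c), pair(c, c))))  →  pair(c, pair(e, pair(pair(c, k(pair(pair(c, c), pair(c, c)), c)), pair(c, c))))   [R5 at 2.2.1]
3. pair(c, pair(e, pair(pair(c, k(pair(pair(c, c), pair(c, c)), c)), pair(c, c))))  →  pair(c, pair(e, pair(pair(c, c), pair(c, c))))   [R7 at 2.2.1.2]

pair(c, pair(e, pair(pair(c, c), pair(c, c))))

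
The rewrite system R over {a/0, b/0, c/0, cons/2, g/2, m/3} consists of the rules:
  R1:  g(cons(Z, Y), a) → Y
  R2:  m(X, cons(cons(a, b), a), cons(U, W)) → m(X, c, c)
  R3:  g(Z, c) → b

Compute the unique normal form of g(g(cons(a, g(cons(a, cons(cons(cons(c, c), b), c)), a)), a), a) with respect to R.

c

1. g(g(cons(a, g(cons(a, cons(cons(cons(c, c), b), c)), a)), a), a)  →  g(g(cons(a, cons(cons(cons(c, c), b), c)), a), a)   [R1 at 1]
2. g(g(cons(a, cons(cons(cons(c, c), b), c)), a), a)  →  g(cons(cons(cons(c, c), b), c), a)   [R1 at 1]
3. g(cons(cons(cons(c, c), b), c), a)  →  c   [R1 at ε]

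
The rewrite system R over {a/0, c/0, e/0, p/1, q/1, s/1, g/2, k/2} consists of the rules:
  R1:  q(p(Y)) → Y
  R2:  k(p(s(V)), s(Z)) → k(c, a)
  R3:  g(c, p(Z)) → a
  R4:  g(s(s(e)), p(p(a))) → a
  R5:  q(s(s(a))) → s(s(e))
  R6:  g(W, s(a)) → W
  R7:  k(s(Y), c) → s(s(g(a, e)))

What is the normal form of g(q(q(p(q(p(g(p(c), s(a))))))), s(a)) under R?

c

1. g(q(q(p(q(p(g(p(c), s(a))))))), s(a))  →  q(q(p(q(p(g(p(c), s(a)))))))   [R6 at ε]
2. q(q(p(q(p(g(p(c), s(a)))))))  →  q(q(p(g(p(c), s(a)))))   [R1 at 1]
3. q(q(p(g(p(c), s(a)))))  →  q(g(p(c), s(a)))   [R1 at 1]
4. q(g(p(c), s(a)))  →  q(p(c))   [R6 at 1]
5. q(p(c))  →  c   [R1 at ε]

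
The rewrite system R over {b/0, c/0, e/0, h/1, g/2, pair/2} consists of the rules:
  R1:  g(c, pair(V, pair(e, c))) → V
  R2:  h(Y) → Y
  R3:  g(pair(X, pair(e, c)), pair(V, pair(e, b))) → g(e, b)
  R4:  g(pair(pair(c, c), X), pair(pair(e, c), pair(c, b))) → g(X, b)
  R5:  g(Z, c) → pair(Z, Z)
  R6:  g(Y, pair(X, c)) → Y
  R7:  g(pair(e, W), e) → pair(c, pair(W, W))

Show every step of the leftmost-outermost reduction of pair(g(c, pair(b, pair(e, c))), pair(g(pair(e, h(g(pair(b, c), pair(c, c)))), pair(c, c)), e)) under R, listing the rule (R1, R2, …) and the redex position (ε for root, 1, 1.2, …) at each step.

pair(b, pair(pair(e, pair(b, c)), e))

1. pair(g(c, pair(b, pair(e, c))), pair(g(pair(e, h(g(pair(b, c), pair(c, c)))), pair(c, c)), e))  →  pair(b, pair(g(pair(e, h(g(pair(b, c), pair(c, c)))), pair(c, c)), e))   [R1 at 1]
2. pair(b, pair(g(pair(e, h(g(pair(b, c), pair(c, c)))), pair(c, c)), e))  →  pair(b, pair(pair(e, h(g(pair(b, c), pair(c, c)))), e))   [R6 at 2.1]
3. pair(b, pair(pair(e, h(g(pair(b, c), pair(c, c)))), e))  →  pair(b, pair(pair(e, g(pair(b, c), pair(c, c))), e))   [R2 at 2.1.2]
4. pair(b, pair(pair(e, g(pair(b, c), pair(c, c))), e))  →  pair(b, pair(pair(e, pair(b, c)), e))   [R6 at 2.1.2]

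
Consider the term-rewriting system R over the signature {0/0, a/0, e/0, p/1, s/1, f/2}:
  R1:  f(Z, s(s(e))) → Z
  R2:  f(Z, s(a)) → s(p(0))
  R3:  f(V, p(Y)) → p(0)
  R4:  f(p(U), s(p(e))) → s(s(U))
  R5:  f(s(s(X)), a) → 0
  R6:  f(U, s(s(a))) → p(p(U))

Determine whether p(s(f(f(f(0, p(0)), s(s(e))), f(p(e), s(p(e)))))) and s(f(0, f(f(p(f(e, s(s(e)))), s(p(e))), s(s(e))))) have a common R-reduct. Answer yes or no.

Reduce t₁ = p(s(f(f(f(0, p(0)), s(s(e))), f(p(e), s(p(e)))))):
1. p(s(f(f(f(0, p(0)), s(s(e))), f(p(e), s(p(e))))))  →  p(s(f(f(0, p(0)), f(p(e), s(p(e))))))   [R1 at 1.1.1]
2. p(s(f(f(0, p(0)), f(p(e), s(p(e))))))  →  p(s(f(p(0), f(p(e), s(p(e))))))   [R3 at 1.1.1]
3. p(s(f(p(0), f(p(e), s(p(e))))))  →  p(s(f(p(0), s(s(e)))))   [R4 at 1.1.2]
4. p(s(f(p(0), s(s(e)))))  →  p(s(p(0)))   [R1 at 1.1]

Reduce t₂ = s(f(0, f(f(p(f(e, s(s(e)))), s(p(e))), s(s(e))))):
1. s(f(0, f(f(p(f(e, s(s(e)))), s(p(e))), s(s(e)))))  →  s(f(0, f(p(f(e, s(s(e)))), s(p(e)))))   [R1 at 1.2]
2. s(f(0, f(p(f(e, s(s(e)))), s(p(e)))))  →  s(f(0, s(s(f(e, s(s(e)))))))   [R4 at 1.2]
3. s(f(0, s(s(f(e, s(s(e)))))))  →  s(f(0, s(s(e))))   [R1 at 1.2.1.1]
4. s(f(0, s(s(e))))  →  s(0)   [R1 at 1]

no — NF(t₁) = p(s(p(0))), NF(t₂) = s(0)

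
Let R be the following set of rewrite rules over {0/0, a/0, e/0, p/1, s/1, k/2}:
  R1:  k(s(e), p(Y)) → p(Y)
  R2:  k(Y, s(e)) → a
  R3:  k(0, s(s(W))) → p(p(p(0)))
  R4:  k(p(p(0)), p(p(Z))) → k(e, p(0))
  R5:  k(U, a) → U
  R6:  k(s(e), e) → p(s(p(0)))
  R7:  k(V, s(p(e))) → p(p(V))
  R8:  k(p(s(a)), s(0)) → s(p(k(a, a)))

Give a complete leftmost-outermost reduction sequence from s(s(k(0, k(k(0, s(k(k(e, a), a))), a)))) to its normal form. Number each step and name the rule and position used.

1. s(s(k(0, k(k(0, s(k(k(e, a), a))), a))))  →  s(s(k(0, k(0, s(k(k(e, a), a))))))   [R5 at 1.1.2]
2. s(s(k(0, k(0, s(k(k(e, a), a))))))  →  s(s(k(0, k(0, s(k(e, a))))))   [R5 at 1.1.2.2.1]
3. s(s(k(0, k(0, s(k(e, a))))))  →  s(s(k(0, k(0, s(e)))))   [R5 at 1.1.2.2.1]
4. s(s(k(0, k(0, s(e)))))  →  s(s(k(0, a)))   [R2 at 1.1.2]
5. s(s(k(0, a)))  →  s(s(0))   [R5 at 1.1]

s(s(0))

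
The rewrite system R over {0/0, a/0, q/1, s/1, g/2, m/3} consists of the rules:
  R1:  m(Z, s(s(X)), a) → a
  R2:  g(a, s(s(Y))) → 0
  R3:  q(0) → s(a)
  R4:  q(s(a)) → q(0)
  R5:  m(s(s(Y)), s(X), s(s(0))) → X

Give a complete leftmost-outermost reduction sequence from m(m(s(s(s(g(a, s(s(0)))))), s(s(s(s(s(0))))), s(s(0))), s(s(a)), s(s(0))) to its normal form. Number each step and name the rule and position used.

s(a)

1. m(m(s(s(s(g(a, s(s(0)))))), s(s(s(s(s(0))))), s(s(0))), s(s(a)), s(s(0)))  →  m(s(s(s(s(0)))), s(s(a)), s(s(0)))   [R5 at 1]
2. m(s(s(s(s(0)))), s(s(a)), s(s(0)))  →  s(a)   [R5 at ε]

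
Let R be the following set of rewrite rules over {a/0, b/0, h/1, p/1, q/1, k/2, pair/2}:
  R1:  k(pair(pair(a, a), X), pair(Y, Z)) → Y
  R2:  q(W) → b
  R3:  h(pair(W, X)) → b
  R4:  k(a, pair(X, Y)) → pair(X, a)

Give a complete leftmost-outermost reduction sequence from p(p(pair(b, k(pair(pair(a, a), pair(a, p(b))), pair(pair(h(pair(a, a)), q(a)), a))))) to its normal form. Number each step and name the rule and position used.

1. p(p(pair(b, k(pair(pair(a, a), pair(a, p(b))), pair(pair(h(pair(a, a)), q(a)), a)))))  →  p(p(pair(b, pair(h(pair(a, a)), q(a)))))   [R1 at 1.1.2]
2. p(p(pair(b, pair(h(pair(a, a)), q(a)))))  →  p(p(pair(b, pair(b, q(a)))))   [R3 at 1.1.2.1]
3. p(p(pair(b, pair(b, q(a)))))  →  p(p(pair(b, pair(b, b))))   [R2 at 1.1.2.2]

p(p(pair(b, pair(b, b))))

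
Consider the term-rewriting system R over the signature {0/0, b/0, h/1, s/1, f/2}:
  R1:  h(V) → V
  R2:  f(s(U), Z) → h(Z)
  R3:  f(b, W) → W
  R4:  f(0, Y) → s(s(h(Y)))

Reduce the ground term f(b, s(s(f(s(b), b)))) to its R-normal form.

1. f(b, s(s(f(s(b), b))))  →  s(s(f(s(b), b)))   [R3 at ε]
2. s(s(f(s(b), b)))  →  s(s(h(b)))   [R2 at 1.1]
3. s(s(h(b)))  →  s(s(b))   [R1 at 1.1]

s(s(b))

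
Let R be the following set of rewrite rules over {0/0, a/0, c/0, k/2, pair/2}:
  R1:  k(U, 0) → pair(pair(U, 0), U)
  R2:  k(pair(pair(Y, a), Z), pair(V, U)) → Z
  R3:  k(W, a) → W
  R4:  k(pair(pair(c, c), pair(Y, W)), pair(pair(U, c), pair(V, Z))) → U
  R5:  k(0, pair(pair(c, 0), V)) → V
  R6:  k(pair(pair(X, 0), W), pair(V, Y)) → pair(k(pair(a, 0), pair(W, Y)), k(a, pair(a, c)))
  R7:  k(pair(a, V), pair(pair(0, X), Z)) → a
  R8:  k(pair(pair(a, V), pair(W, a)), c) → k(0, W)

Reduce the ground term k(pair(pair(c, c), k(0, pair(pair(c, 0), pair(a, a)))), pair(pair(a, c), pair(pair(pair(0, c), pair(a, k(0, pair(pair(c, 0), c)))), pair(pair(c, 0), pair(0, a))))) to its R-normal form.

a

1. k(pair(pair(c, c), k(0, pair(pair(c, 0), pair(a, a)))), pair(pair(a, c), pair(pair(pair(0, c), pair(a, k(0, pair(pair(c, 0), c)))), pair(pair(c, 0), pair(0, a)))))  →  k(pair(pair(c, c), pair(a, a)), pair(pair(a, c), pair(pair(pair(0, c), pair(a, k(0, pair(pair(c, 0), c)))), pair(pair(c, 0), pair(0, a)))))   [R5 at 1.2]
2. k(pair(pair(c, c), pair(a, a)), pair(pair(a, c), pair(pair(pair(0, c), pair(a, k(0, pair(pair(c, 0), c)))), pair(pair(c, 0), pair(0, a)))))  →  a   [R4 at ε]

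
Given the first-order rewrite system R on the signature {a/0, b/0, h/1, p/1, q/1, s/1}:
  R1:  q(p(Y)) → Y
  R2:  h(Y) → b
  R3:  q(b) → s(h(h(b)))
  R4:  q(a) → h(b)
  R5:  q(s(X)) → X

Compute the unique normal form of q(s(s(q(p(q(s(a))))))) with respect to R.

1. q(s(s(q(p(q(s(a)))))))  →  s(q(p(q(s(a)))))   [R5 at ε]
2. s(q(p(q(s(a)))))  →  s(q(s(a)))   [R1 at 1]
3. s(q(s(a)))  →  s(a)   [R5 at 1]

s(a)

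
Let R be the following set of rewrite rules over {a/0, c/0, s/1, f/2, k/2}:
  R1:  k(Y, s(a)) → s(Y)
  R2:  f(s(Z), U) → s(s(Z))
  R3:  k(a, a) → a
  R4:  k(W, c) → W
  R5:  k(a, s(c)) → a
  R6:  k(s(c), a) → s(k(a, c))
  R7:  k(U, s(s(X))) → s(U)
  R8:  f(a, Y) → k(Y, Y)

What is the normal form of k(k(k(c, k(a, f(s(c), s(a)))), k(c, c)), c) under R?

1. k(k(k(c, k(a, f(s(c), s(a)))), k(c, c)), c)  →  k(k(c, k(a, f(s(c), s(a)))), k(c, c))   [R4 at ε]
2. k(k(c, k(a, f(s(c), s(a)))), k(c, c))  →  k(k(c, k(a, s(s(c)))), k(c, c))   [R2 at 1.2.2]
3. k(k(c, k(a, s(s(c)))), k(c, c))  →  k(k(c, s(a)), k(c, c))   [R7 at 1.2]
4. k(k(c, s(a)), k(c, c))  →  k(s(c), k(c, c))   [R1 at 1]
5. k(s(c), k(c, c))  →  k(s(c), c)   [R4 at 2]
6. k(s(c), c)  →  s(c)   [R4 at ε]

s(c)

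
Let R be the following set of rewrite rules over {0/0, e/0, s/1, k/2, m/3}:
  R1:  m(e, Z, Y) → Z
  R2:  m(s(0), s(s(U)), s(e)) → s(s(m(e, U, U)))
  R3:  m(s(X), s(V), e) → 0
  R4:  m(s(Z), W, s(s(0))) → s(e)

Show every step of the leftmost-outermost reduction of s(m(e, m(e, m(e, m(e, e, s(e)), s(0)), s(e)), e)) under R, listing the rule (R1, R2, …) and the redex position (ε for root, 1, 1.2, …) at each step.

1. s(m(e, m(e, m(e, m(e, e, s(e)), s(0)), s(e)), e))  →  s(m(e, m(e, m(e, e, s(e)), s(0)), s(e)))   [R1 at 1]
2. s(m(e, m(e, m(e, e, s(e)), s(0)), s(e)))  →  s(m(e, m(e, e, s(e)), s(0)))   [R1 at 1]
3. s(m(e, m(e, e, s(e)), s(0)))  →  s(m(e, e, s(e)))   [R1 at 1]
4. s(m(e, e, s(e)))  →  s(e)   [R1 at 1]

s(e)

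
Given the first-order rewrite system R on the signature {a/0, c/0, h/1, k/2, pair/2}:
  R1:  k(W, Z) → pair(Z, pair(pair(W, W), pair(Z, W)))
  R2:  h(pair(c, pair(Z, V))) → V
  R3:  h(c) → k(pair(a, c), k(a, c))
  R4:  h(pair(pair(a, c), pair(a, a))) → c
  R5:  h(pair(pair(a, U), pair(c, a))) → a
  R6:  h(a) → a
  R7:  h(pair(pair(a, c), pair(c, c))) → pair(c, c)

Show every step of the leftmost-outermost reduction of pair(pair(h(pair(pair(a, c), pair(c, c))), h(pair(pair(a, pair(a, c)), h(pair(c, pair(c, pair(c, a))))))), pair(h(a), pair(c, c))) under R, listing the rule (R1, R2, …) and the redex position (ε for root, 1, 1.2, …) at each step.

1. pair(pair(h(pair(pair(a, c), pair(c, c))), h(pair(pair(a, pair(a, c)), h(pair(c, pair(c, pair(c, a))))))), pair(h(a), pair(c, c)))  →  pair(pair(pair(c, c), h(pair(pair(a, pair(a, c)), h(pair(c, pair(c, pair(c, a))))))), pair(h(a), pair(c, c)))   [R7 at 1.1]
2. pair(pair(pair(c, c), h(pair(pair(a, pair(a, c)), h(pair(c, pair(c, pair(c, a))))))), pair(h(a), pair(c, c)))  →  pair(pair(pair(c, c), h(pair(pair(a, pair(a, c)), pair(c, a)))), pair(h(a), pair(c, c)))   [R2 at 1.2.1.2]
3. pair(pair(pair(c, c), h(pair(pair(a, pair(a, c)), pair(c, a)))), pair(h(a), pair(c, c)))  →  pair(pair(pair(c, c), a), pair(h(a), pair(c, c)))   [R5 at 1.2]
4. pair(pair(pair(c, c), a), pair(h(a), pair(c, c)))  →  pair(pair(pair(c, c), a), pair(a, pair(c, c)))   [R6 at 2.1]

pair(pair(pair(c, c), a), pair(a, pair(c, c)))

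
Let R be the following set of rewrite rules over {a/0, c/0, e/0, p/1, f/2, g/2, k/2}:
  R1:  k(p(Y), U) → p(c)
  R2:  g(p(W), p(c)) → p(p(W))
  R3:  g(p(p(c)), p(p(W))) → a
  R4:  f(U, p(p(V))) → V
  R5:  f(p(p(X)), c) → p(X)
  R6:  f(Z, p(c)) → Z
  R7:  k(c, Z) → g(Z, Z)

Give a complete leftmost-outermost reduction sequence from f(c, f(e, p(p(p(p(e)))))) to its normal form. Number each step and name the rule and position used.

1. f(c, f(e, p(p(p(p(e))))))  →  f(c, p(p(e)))   [R4 at 2]
2. f(c, p(p(e)))  →  e   [R4 at ε]

e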